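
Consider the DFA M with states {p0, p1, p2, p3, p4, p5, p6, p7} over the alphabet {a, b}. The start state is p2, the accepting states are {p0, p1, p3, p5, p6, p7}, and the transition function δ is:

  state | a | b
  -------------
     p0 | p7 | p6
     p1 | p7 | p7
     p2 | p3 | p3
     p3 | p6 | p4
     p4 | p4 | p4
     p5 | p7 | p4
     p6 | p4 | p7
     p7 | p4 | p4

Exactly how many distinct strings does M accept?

6

The useful subgraph on states {p2, p3, p6, p7} is acyclic, so L(M) is finite; the longest accepting path visits 4 useful states, giving maximum string length 3.
Counting accepting paths from p2 by length: 2 of length 1, 2 of length 2, 2 of length 3. Total 6.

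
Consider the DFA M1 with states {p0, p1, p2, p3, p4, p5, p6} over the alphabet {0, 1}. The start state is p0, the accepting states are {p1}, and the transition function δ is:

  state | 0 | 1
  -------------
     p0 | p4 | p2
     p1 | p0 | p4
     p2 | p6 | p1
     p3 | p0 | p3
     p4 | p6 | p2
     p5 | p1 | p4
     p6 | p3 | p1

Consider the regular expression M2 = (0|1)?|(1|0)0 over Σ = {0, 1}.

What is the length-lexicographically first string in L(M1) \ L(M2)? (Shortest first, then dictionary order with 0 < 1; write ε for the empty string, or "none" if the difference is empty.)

The string 11 is accepted by M1 but not by M2.
No shorter string lies in the difference, and 11 is the lexicographically first length-2 string in L(M1) \ L(M2).

11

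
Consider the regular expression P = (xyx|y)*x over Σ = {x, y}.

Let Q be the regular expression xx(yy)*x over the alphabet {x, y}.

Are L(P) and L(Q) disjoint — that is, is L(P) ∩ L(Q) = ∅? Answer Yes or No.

Converting the expression P to a DFA (subset construction, then merging equivalent states) gives the minimal DFA with states {p0, p1, p2, p3}, start state p0, accepting states {p1} and transitions p0: x→p1, y→p0; p1: x→p2, y→p3; p2: x→p2, y→p2; p3: x→p0, y→p2.
Converting the expression Q to a DFA (subset construction, then merging equivalent states) gives the minimal DFA with states {q0, q1, q2, q3, q4, q5}, start state q0, accepting states {q4} and transitions q0: x→q1, y→q2; q1: x→q3, y→q2; q2: x→q2, y→q2; q3: x→q4, y→q5; q4: x→q2, y→q2; q5: x→q2, y→q3.
Exploring the product automaton P × Q from the start pair (p0, q0), following both machines on each input symbol, reaches 9 state pairs: (p0, q0), (p1, q1), (p0, q2), (p2, q3), (p3, q2), (p1, q2), (p2, q4), (p2, q5), (p2, q2).
P accepts in {p1} and Q accepts in {q4}; no reachable pair has both components accepting, so no string drives both machines to acceptance simultaneously and L(P) ∩ L(Q) = ∅.
So no string is accepted by both, and the intersection is empty.

Yes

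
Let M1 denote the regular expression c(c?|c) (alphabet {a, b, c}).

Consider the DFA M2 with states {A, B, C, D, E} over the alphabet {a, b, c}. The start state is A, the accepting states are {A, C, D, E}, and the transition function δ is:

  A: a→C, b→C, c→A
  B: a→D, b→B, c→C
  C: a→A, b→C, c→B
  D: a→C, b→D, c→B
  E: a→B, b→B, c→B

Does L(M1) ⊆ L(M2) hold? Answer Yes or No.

Yes

Converting the expression M1 to a DFA (subset construction, then merging equivalent states) gives the minimal DFA with states {r0, r1, r2, r3}, start state r0, accepting states {r2, r3} and transitions r0: a→r1, b→r1, c→r2; r1: a→r1, b→r1, c→r1; r2: a→r1, b→r1, c→r3; r3: a→r1, b→r1, c→r1.
Exploring the product automaton M1 × M2 from the start pair (r0, A), following both machines on each input symbol, reaches 7 state pairs: (r0, A), (r1, C), (r2, A), (r1, A), (r1, B), (r3, A), (r1, D).
M1 accepts in {r2, r3} and M2 accepts in {A, C, D, E}. The reachable pairs whose M1-component is accepting are (r2, A), (r3, A); in each of them the M2-component is accepting too, so the product for L(M1) \ L(M2) (M1-component accepting, M2-component rejecting) has no reachable accepting pair and the difference is empty.
Hence every string in L(M1) is also in L(M2).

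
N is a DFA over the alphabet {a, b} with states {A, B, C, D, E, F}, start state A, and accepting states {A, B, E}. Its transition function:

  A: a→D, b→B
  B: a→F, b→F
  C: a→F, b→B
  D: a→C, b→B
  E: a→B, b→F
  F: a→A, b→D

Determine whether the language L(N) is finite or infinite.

infinite

State A is reachable from the start and can reach an accepting state, and it lies on the cycle A → B → F → A.
Traversing that cycle any number of times yields accepted strings of unbounded length, so the language is infinite.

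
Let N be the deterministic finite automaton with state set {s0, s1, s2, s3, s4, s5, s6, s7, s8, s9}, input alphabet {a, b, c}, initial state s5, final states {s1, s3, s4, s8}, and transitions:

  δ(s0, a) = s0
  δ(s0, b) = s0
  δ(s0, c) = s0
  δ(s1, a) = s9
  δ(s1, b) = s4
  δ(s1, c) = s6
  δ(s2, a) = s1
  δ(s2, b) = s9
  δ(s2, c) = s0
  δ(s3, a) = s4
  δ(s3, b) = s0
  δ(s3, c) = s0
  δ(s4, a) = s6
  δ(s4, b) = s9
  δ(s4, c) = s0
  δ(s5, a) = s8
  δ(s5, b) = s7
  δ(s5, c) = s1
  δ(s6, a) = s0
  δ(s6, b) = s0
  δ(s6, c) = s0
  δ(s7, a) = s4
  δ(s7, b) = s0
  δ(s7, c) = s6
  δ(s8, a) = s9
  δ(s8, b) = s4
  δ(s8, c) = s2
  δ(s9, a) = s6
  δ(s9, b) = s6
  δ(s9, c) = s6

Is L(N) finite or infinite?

finite

The useful states (reachable from s5 and able to reach an accepting state) are {s1, s2, s4, s5, s7, s8}.
Restricted to these states the transition graph has no cycle, so every accepting path has bounded length and L is finite.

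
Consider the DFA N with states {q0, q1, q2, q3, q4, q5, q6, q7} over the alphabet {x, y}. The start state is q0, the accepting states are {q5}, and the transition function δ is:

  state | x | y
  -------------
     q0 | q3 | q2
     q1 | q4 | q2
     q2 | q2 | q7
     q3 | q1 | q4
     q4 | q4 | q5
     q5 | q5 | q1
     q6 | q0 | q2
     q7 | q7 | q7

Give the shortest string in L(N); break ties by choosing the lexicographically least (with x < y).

A breadth-first search from q0 reaches an accepting state first via the path q0 → q3 → q4 → q5 on input xyy.
No string of length < 3 is accepted (BFS exhausts all shorter strings without reaching an accepting state), and xyy is the lexicographically least accepting string of length 3.

xyy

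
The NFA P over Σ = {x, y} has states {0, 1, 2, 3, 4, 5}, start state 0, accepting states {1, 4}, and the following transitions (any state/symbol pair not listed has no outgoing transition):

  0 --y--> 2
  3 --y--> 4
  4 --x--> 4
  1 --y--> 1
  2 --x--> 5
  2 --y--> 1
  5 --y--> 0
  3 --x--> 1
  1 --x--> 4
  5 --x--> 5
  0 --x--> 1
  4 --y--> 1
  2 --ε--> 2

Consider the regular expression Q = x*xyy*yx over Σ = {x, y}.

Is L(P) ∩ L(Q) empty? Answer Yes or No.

No

The string xyyx is accepted by both P and Q.
Hence L(P) ∩ L(Q) ≠ ∅.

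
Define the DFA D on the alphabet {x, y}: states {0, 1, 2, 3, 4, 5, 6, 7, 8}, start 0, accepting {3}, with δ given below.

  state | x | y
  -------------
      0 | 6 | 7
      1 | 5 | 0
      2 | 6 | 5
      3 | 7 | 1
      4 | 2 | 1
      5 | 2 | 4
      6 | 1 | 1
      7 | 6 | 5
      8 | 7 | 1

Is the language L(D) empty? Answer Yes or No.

The states reachable from the start state are {0, 1, 2, 4, 5, 6, 7}.
None of the accepting states {3} is reachable, so no string is accepted and L(D) = ∅.

Yes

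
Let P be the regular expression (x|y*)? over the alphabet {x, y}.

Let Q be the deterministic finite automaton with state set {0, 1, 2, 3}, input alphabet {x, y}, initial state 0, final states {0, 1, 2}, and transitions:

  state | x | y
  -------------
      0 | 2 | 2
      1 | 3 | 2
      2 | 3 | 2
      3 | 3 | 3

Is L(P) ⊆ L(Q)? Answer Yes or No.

Converting the expression P to a DFA (subset construction, then merging equivalent states) gives the minimal DFA with states {p0, p1, p2, p3}, start state p0, accepting states {p0, p1, p2} and transitions p0: x→p1, y→p2; p1: x→p3, y→p3; p2: x→p3, y→p2; p3: x→p3, y→p3.
Exploring the product automaton P × Q from the start pair (p0, 0), following both machines on each input symbol, reaches 5 state pairs: (p0, 0), (p1, 2), (p2, 2), (p3, 3), (p3, 2).
P accepts in {p0, p1, p2} and Q accepts in {0, 1, 2}. The reachable pairs whose P-component is accepting are (p0, 0), (p1, 2), (p2, 2); in each of them the Q-component is accepting too, so the product for L(P) \ L(Q) (P-component accepting, Q-component rejecting) has no reachable accepting pair and the difference is empty.
Hence every string in L(P) is also in L(Q).

Yes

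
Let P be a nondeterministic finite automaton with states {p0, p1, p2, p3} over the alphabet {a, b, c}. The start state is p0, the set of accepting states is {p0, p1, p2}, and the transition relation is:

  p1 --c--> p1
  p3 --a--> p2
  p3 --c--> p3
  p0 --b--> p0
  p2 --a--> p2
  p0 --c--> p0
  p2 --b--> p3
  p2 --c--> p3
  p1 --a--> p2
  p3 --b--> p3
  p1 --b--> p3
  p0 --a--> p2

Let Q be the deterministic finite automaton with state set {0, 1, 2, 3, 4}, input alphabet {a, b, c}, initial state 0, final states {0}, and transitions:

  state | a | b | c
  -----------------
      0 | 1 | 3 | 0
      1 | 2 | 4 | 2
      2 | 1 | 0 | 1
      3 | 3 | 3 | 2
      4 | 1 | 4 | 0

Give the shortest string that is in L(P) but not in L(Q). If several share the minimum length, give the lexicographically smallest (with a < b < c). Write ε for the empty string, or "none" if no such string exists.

The string a is accepted by P but not by Q.
No shorter string lies in the difference, and a is the lexicographically first length-1 string in L(P) \ L(Q).

a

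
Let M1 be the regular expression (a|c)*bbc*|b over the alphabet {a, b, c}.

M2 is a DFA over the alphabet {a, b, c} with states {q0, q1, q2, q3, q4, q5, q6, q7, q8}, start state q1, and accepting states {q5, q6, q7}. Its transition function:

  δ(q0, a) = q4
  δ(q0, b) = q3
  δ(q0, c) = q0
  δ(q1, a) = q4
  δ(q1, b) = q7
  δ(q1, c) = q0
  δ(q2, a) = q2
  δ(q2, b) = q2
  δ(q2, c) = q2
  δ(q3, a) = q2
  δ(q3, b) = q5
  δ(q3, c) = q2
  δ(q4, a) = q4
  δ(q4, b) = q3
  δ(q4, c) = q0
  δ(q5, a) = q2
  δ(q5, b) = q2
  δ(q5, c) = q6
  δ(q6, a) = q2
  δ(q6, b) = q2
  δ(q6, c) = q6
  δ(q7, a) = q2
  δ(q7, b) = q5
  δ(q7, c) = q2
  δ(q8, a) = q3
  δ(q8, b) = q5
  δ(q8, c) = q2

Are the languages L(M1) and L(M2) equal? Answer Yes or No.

Yes

Converting the expression M1 to a DFA (subset construction, then merging equivalent states) gives the minimal DFA with states {r0, r1, r2, r3, r4, r5}, start state r0, accepting states {r2, r5} and transitions r0: a→r1, b→r2, c→r1; r1: a→r1, b→r3, c→r1; r2: a→r4, b→r5, c→r4; r3: a→r4, b→r5, c→r4; r4: a→r4, b→r4, c→r4; r5: a→r4, b→r4, c→r5.
Exploring the product automaton M1 × M2 from the start pair (r0, q1), following both machines on each input symbol, reaches 8 state pairs: (r0, q1), (r1, q4), (r2, q7), (r1, q0), (r3, q3), (r4, q2), (r5, q5), (r5, q6).
M1 accepts in {r2, r5} and M2 accepts in {q5, q6, q7}. In every reachable pair the two components are either both accepting — (r2, q7), (r5, q5), (r5, q6) — or both non-accepting, so no string is accepted by exactly one of the machines: L(M1) \ L(M2) and L(M2) \ L(M1) are both empty.
Hence every string is accepted by M1 iff it is accepted by M2, and the two languages coincide.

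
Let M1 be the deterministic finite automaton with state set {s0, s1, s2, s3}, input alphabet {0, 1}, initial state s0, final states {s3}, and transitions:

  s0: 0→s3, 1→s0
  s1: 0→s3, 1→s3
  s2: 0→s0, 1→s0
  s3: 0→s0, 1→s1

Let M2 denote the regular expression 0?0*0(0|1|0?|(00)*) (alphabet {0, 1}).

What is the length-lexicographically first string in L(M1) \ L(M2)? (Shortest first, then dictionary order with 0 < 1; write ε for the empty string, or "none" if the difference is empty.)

10

The string 10 is accepted by M1 but not by M2.
No shorter string lies in the difference, and 10 is the lexicographically first length-2 string in L(M1) \ L(M2).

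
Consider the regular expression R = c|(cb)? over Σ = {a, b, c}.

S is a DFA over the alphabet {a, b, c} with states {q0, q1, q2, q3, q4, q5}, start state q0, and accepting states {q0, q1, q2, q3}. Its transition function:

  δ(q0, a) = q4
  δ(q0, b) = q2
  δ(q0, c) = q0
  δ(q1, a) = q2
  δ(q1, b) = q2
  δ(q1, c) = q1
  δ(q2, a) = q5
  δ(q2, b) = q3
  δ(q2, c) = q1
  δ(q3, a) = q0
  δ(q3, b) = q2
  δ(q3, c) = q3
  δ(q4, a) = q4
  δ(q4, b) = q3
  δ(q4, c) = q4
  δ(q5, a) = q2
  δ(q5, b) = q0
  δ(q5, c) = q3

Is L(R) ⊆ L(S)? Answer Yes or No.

Converting the expression R to a DFA (subset construction, then merging equivalent states) gives the minimal DFA with states {r0, r1, r2, r3}, start state r0, accepting states {r0, r2, r3} and transitions r0: a→r1, b→r1, c→r2; r1: a→r1, b→r1, c→r1; r2: a→r1, b→r3, c→r1; r3: a→r1, b→r1, c→r1.
Exploring the product automaton R × S from the start pair (r0, q0), following both machines on each input symbol, reaches 9 state pairs: (r0, q0), (r1, q4), (r1, q2), (r2, q0), (r1, q3), (r1, q5), (r1, q1), (r3, q2), (r1, q0).
R accepts in {r0, r2, r3} and S accepts in {q0, q1, q2, q3}. The reachable pairs whose R-component is accepting are (r0, q0), (r2, q0), (r3, q2); in each of them the S-component is accepting too, so the product for L(R) \ L(S) (R-component accepting, S-component rejecting) has no reachable accepting pair and the difference is empty.
Hence every string in L(R) is also in L(S).

Yes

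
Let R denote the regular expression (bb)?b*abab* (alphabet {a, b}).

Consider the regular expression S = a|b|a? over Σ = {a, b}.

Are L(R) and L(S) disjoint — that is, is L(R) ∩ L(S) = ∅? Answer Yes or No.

Converting the expression R to a DFA (subset construction, then merging equivalent states) gives the minimal DFA with states {r0, r1, r2, r3, r4}, start state r0, accepting states {r4} and transitions r0: a→r1, b→r0; r1: a→r2, b→r3; r2: a→r2, b→r2; r3: a→r4, b→r2; r4: a→r2, b→r4.
Converting the expression S to a DFA (subset construction, then merging equivalent states) gives the minimal DFA with states {s0, s1, s2}, start state s0, accepting states {s0, s1} and transitions s0: a→s1, b→s1; s1: a→s2, b→s2; s2: a→s2, b→s2.
Exploring the product automaton R × S from the start pair (r0, s0), following both machines on each input symbol, reaches 8 state pairs: (r0, s0), (r1, s1), (r0, s1), (r2, s2), (r3, s2), (r1, s2), (r0, s2), (r4, s2).
R accepts in {r4} and S accepts in {s0, s1}; no reachable pair has both components accepting, so no string drives both machines to acceptance simultaneously and L(R) ∩ L(S) = ∅.
So no string is accepted by both, and the intersection is empty.

Yes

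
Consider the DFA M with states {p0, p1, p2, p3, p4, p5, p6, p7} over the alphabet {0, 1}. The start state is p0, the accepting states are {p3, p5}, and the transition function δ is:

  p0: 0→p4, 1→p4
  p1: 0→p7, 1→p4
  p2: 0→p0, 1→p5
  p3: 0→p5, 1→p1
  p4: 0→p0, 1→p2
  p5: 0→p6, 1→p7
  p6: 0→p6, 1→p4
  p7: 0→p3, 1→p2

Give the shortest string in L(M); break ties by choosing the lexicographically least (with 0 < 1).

A breadth-first search from p0 reaches an accepting state first via the path p0 → p4 → p2 → p5 on input 011.
No string of length < 3 is accepted (BFS exhausts all shorter strings without reaching an accepting state), and 011 is the lexicographically least accepting string of length 3.

011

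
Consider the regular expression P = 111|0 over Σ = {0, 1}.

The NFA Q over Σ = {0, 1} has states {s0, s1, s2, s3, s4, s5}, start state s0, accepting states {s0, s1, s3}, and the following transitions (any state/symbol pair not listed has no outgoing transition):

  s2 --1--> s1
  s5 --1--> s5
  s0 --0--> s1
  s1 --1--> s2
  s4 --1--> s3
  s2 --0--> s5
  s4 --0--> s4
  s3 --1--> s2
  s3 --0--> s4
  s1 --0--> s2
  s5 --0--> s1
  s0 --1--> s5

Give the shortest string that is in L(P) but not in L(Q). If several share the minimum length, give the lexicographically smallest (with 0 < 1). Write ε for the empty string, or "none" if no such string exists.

The string 111 is accepted by P but not by Q.
No shorter string lies in the difference, and 111 is the lexicographically first length-3 string in L(P) \ L(Q).

111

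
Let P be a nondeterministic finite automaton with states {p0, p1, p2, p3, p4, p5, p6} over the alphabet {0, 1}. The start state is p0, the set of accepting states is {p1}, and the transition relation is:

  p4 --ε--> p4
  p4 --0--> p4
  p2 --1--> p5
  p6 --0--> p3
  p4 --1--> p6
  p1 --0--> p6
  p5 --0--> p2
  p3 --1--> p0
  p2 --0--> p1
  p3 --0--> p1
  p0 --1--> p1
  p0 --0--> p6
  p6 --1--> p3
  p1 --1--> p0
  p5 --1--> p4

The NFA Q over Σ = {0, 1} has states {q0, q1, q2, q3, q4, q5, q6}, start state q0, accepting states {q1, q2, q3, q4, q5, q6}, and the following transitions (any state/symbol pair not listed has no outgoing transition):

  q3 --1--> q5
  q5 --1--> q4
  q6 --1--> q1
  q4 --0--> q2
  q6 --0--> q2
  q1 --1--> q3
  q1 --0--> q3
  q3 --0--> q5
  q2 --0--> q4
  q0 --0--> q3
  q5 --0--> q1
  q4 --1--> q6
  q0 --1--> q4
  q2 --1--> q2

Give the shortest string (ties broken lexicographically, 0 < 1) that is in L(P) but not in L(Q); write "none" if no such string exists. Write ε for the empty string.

Exploring the product automaton P × Q from the start pair (p0, q0), following both machines on each input symbol, reaches 24 state pairs: (p0, q0), (p6, q3), (p1, q4), (p3, q5), (p6, q2), (p0, q6), (p1, q1), (p0, q4), (p3, q4), (p3, q2), (p0, q3), (p1, q6), (p1, q2), (p0, q2), (p6, q5), (p1, q5), (p0, q1), (p6, q4), (p3, q1), (p6, q1), (p1, q3), (p3, q6), (p3, q3), (p0, q5).
P accepts in {p1} and Q accepts in {q1, q2, q3, q4, q5, q6}. The reachable pairs whose P-component is accepting are (p1, q4), (p1, q1), (p1, q6), (p1, q2), (p1, q5), (p1, q3); in each of them the Q-component is accepting too, so the product for L(P) \ L(Q) (P-component accepting, Q-component rejecting) has no reachable accepting pair and the difference is empty.
So every string accepted by P is also accepted by Q: L(P) \ L(Q) = ∅ and there is no such string.

none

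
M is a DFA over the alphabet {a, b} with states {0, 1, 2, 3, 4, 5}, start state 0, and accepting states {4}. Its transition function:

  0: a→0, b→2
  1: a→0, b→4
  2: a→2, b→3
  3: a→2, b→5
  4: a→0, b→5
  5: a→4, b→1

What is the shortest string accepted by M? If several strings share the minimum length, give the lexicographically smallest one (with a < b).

bbba

A breadth-first search from 0 reaches an accepting state first via the path 0 → 2 → 3 → 5 → 4 on input bbba.
No string of length < 4 is accepted (BFS exhausts all shorter strings without reaching an accepting state), and bbba is the lexicographically least accepting string of length 4.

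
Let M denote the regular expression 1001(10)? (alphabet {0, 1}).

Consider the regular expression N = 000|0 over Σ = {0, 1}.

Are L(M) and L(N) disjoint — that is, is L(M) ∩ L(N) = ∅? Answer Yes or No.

Yes

Converting the expression M to a DFA (subset construction, then merging equivalent states) gives the minimal DFA with states {m0, m1, m2, m3, m4, m5, m6, m7}, start state m0, accepting states {m5, m7} and transitions m0: 0→m1, 1→m2; m1: 0→m1, 1→m1; m2: 0→m3, 1→m1; m3: 0→m4, 1→m1; m4: 0→m1, 1→m5; m5: 0→m1, 1→m6; m6: 0→m7, 1→m1; m7: 0→m1, 1→m1.
Converting the expression N to a DFA (subset construction, then merging equivalent states) gives the minimal DFA with states {n0, n1, n2, n3, n4}, start state n0, accepting states {n1, n4} and transitions n0: 0→n1, 1→n2; n1: 0→n3, 1→n2; n2: 0→n2, 1→n2; n3: 0→n4, 1→n2; n4: 0→n2, 1→n2.
Exploring the product automaton M × N from the start pair (m0, n0), following both machines on each input symbol, reaches 11 state pairs: (m0, n0), (m1, n1), (m2, n2), (m1, n3), (m1, n2), (m3, n2), (m1, n4), (m4, n2), (m5, n2), (m6, n2), (m7, n2).
M accepts in {m5, m7} and N accepts in {n1, n4}; no reachable pair has both components accepting, so no string drives both machines to acceptance simultaneously and L(M) ∩ L(N) = ∅.
So no string is accepted by both, and the intersection is empty.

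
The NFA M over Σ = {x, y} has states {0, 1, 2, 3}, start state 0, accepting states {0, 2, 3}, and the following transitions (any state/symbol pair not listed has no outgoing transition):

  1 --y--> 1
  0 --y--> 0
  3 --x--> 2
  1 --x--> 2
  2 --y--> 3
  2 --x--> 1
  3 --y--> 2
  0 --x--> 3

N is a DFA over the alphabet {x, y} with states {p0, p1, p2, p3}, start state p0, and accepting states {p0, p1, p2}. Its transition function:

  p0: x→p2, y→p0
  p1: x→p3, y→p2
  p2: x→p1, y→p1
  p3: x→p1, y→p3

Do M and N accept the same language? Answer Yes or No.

Exploring the product automaton M × N from the start pair (0, p0), following both machines on each input symbol, reaches 4 state pairs: (0, p0), (3, p2), (2, p1), (1, p3).
M accepts in {0, 2, 3} and N accepts in {p0, p1, p2}. In every reachable pair the two components are either both accepting — (0, p0), (3, p2), (2, p1) — or both non-accepting, so no string is accepted by exactly one of the machines: L(M) \ L(N) and L(N) \ L(M) are both empty.
Hence every string is accepted by M iff it is accepted by N, and the two languages coincide.

Yes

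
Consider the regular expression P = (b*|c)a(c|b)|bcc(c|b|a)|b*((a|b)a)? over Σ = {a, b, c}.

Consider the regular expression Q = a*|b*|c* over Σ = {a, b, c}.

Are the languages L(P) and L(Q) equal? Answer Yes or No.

The string ab is accepted by P but rejected by Q.
So L(P) ≠ L(Q).

No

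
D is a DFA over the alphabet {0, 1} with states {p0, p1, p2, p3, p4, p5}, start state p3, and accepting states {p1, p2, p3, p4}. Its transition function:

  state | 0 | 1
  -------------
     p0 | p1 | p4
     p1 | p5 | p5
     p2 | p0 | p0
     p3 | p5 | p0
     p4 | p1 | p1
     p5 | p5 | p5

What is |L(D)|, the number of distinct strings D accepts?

5

The useful subgraph on states {p0, p1, p3, p4} is acyclic, so L(D) is finite; the longest accepting path visits 4 useful states, giving maximum string length 3.
Counting accepting paths from p3 by length: 1 of length 0, 2 of length 2, 2 of length 3. Total 5.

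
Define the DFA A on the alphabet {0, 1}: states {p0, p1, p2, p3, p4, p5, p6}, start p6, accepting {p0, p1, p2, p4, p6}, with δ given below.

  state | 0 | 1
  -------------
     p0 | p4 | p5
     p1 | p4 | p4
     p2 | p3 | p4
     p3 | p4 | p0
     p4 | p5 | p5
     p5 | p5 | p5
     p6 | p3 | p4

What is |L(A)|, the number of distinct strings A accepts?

5

The useful subgraph on states {p0, p3, p4, p6} is acyclic, so L(A) is finite; the longest accepting path visits 4 useful states, giving maximum string length 3.
Counting accepting paths from p6 by length: 1 of length 0, 1 of length 1, 2 of length 2, 1 of length 3. Total 5.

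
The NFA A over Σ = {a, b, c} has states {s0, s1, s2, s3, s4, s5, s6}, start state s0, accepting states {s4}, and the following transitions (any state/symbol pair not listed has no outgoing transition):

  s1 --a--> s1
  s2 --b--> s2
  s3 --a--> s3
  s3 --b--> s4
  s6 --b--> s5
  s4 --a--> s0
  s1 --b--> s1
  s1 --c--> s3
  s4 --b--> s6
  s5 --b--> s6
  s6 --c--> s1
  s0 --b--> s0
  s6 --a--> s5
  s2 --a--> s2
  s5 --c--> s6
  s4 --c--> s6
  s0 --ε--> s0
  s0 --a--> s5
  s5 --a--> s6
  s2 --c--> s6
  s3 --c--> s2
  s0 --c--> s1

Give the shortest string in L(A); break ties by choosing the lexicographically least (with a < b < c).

ccb

A breadth-first search from s0 reaches an accepting state first via the path s0 → s1 → s3 → s4 on input ccb.
No string of length < 3 is accepted (BFS exhausts all shorter strings without reaching an accepting state), and ccb is the lexicographically least accepting string of length 3.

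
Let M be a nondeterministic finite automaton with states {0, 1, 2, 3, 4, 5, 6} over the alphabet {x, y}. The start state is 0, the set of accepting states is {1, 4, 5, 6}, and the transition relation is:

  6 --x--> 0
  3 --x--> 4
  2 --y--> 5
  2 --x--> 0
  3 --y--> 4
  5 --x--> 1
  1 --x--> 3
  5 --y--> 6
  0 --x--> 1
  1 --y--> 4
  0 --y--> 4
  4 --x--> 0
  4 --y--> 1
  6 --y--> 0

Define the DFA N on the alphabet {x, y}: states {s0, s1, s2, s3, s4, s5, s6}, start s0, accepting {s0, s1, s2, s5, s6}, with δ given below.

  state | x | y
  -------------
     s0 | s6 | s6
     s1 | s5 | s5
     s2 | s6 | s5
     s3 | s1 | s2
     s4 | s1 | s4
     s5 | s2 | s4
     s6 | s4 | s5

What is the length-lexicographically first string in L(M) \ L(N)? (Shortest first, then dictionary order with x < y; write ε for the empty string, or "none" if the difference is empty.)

xxy

The string xxy is accepted by M but not by N.
No shorter string lies in the difference, and xxy is the lexicographically first length-3 string in L(M) \ L(N).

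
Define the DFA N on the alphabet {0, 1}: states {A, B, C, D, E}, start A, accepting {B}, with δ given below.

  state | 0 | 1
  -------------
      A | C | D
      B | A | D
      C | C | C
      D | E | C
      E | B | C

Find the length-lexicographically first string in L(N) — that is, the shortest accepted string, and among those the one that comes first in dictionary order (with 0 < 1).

A breadth-first search from A reaches an accepting state first via the path A → D → E → B on input 100.
No string of length < 3 is accepted (BFS exhausts all shorter strings without reaching an accepting state), and 100 is the lexicographically least accepting string of length 3.

100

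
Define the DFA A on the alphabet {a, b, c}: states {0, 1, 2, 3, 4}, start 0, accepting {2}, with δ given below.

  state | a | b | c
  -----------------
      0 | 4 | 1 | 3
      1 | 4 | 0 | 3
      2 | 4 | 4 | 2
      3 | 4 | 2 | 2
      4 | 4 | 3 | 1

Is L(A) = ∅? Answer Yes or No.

The string cb is accepted: the run 0 → 3 → 2 ends in the accepting state 2.
Since at least one string is accepted, L(A) is not empty.

No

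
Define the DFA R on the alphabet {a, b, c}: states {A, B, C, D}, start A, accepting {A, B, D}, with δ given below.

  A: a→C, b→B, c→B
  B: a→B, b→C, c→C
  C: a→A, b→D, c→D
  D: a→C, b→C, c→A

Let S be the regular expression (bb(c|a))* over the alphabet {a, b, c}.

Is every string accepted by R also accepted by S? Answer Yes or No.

The string b is in L(R) but not in L(S).
So L(R) ⊄ L(S).

No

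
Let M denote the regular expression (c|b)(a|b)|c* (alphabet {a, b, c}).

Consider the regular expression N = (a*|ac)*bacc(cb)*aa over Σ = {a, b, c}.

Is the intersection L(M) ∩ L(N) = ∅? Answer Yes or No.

Converting the expression M to a DFA (subset construction, then merging equivalent states) gives the minimal DFA with states {m0, m1, m2, m3, m4, m5}, start state m0, accepting states {m0, m3, m4, m5} and transitions m0: a→m1, b→m2, c→m3; m1: a→m1, b→m1, c→m1; m2: a→m4, b→m4, c→m1; m3: a→m4, b→m4, c→m5; m4: a→m1, b→m1, c→m1; m5: a→m1, b→m1, c→m5.
Converting the expression N to a DFA (subset construction, then merging equivalent states) gives the minimal DFA with states {n0, n1, n2, n3, n4, n5, n6, n7, n8, n9}, start state n0, accepting states {n9} and transitions n0: a→n1, b→n2, c→n3; n1: a→n1, b→n2, c→n0; n2: a→n4, b→n3, c→n3; n3: a→n3, b→n3, c→n3; n4: a→n3, b→n3, c→n5; n5: a→n3, b→n3, c→n6; n6: a→n7, b→n3, c→n8; n7: a→n9, b→n3, c→n3; n8: a→n3, b→n6, c→n3; n9: a→n3, b→n3, c→n3.
Exploring the product automaton M × N from the start pair (m0, n0), following both machines on each input symbol, reaches 16 state pairs: (m0, n0), (m1, n1), (m2, n2), (m3, n3), (m1, n2), (m1, n0), (m4, n4), (m4, n3), (m1, n3), (m5, n3), (m1, n4), (m1, n5), (m1, n6), (m1, n7), (m1, n8), (m1, n9).
M accepts in {m0, m3, m4, m5} and N accepts in {n9}; no reachable pair has both components accepting, so no string drives both machines to acceptance simultaneously and L(M) ∩ L(N) = ∅.
So no string is accepted by both, and the intersection is empty.

Yes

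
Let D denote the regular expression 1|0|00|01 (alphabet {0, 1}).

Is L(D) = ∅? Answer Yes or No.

The string 0 matches the expression, so it belongs to L(D).
Since L(D) contains at least one string, it is not empty.

No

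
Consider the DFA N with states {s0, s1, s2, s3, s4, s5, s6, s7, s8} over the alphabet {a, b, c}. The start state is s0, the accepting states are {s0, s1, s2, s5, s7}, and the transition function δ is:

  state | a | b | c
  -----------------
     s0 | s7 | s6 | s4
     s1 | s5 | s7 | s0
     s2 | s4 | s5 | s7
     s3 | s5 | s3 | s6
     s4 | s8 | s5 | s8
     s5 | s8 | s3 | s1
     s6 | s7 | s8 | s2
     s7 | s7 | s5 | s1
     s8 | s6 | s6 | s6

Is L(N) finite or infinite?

State s8 is reachable from the start and can reach an accepting state, and it lies on the cycle s8 → s6 → s8.
Traversing that cycle any number of times yields accepted strings of unbounded length, so the language is infinite.

infinite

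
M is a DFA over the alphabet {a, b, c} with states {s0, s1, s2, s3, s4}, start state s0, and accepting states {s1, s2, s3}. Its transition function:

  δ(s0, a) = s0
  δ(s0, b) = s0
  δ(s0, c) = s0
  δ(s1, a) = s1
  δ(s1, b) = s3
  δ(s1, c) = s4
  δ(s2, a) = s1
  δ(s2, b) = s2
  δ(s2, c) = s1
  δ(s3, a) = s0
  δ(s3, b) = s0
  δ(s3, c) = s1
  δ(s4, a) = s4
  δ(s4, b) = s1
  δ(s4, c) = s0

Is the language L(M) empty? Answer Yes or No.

The states reachable from the start state are {s0}.
None of the accepting states {s1, s2, s3} is reachable, so no string is accepted and L(M) = ∅.

Yes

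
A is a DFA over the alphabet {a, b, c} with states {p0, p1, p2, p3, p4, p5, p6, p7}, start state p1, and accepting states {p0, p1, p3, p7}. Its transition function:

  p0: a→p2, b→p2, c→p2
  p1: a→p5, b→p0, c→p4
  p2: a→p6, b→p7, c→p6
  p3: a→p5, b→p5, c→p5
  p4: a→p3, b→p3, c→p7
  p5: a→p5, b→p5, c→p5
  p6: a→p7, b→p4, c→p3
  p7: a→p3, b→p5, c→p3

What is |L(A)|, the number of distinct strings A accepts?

The useful subgraph on states {p0, p1, p2, p3, p4, p6, p7} is acyclic, so L(A) is finite; the longest accepting path visits 7 useful states, giving maximum string length 6.
Counting accepting paths from p1 by length: 1 of length 0, 1 of length 1, 3 of length 2, 5 of length 3, 18 of length 4, 30 of length 5, 12 of length 6. Total 70.

70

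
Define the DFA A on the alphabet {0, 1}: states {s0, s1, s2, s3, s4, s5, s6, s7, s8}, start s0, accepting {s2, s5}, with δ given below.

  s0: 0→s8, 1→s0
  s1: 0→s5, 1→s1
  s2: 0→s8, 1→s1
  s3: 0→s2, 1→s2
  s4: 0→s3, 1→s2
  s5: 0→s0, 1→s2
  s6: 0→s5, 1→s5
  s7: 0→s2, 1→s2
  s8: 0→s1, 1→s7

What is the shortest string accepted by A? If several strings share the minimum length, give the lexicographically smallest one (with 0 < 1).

000

A breadth-first search from s0 reaches an accepting state first via the path s0 → s8 → s1 → s5 on input 000.
No string of length < 3 is accepted (BFS exhausts all shorter strings without reaching an accepting state), and 000 is the lexicographically least accepting string of length 3.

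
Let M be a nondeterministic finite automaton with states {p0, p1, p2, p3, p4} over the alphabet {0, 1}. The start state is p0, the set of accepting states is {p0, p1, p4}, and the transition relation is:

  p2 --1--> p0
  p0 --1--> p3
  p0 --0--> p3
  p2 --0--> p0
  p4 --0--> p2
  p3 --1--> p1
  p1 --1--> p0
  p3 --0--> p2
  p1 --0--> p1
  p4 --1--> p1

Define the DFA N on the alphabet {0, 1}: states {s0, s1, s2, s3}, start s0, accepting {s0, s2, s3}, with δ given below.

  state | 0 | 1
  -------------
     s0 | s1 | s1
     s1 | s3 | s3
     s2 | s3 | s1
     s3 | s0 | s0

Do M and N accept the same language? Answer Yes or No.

The string 0100 is accepted by M but rejected by N.
So L(M) ≠ L(N).

No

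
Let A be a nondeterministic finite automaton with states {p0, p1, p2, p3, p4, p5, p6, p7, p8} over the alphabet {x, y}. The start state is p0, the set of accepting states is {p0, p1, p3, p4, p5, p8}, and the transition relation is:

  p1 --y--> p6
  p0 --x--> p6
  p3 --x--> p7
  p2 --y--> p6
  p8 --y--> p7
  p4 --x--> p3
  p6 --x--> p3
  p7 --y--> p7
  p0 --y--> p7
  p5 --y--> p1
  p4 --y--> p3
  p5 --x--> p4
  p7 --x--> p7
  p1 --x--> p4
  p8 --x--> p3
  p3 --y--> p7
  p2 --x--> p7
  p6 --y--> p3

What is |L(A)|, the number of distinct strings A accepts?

The useful subgraph on states {p0, p3, p6} is acyclic, so L(A) is finite; the longest accepting path visits 3 useful states, giving maximum string length 2.
Counting accepting paths from p0 by length: 1 of length 0, 2 of length 2. Total 3.

3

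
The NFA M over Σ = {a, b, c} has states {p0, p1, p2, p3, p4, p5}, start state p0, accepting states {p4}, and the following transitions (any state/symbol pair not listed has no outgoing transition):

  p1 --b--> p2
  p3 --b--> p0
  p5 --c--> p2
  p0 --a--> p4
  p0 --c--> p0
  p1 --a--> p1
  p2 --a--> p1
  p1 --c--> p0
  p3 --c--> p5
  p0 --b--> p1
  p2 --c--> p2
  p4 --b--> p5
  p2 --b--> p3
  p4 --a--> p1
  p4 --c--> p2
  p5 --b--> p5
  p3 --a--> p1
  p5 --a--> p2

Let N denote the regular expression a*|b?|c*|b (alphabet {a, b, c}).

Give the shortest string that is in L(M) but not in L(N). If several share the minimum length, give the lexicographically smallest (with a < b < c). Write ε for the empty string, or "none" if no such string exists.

ca

The string ca is accepted by M but not by N.
No shorter string lies in the difference, and ca is the lexicographically first length-2 string in L(M) \ L(N).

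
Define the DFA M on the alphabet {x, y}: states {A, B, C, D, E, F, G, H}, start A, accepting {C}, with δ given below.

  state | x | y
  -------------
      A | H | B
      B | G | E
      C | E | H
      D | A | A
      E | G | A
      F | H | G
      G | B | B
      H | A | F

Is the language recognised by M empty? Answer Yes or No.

Yes

The states reachable from the start state are {A, B, E, F, G, H}.
None of the accepting states {C} is reachable, so no string is accepted and L(M) = ∅.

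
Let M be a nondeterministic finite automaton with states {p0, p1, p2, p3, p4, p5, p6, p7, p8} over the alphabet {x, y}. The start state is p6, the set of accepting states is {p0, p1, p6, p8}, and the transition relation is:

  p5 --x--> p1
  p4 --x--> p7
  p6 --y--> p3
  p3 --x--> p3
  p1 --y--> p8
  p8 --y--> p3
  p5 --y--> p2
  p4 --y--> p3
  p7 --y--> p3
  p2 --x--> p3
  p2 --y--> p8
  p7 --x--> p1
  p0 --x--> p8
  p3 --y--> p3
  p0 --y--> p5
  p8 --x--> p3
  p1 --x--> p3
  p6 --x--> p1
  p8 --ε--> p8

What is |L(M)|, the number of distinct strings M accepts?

3

The useful subgraph on states {p1, p6, p8} is acyclic, so L(M) is finite; the longest accepting path visits 3 useful states, giving maximum string length 2.
Counting accepting paths from p6 by length: 1 of length 0, 1 of length 1, 1 of length 2. Total 3.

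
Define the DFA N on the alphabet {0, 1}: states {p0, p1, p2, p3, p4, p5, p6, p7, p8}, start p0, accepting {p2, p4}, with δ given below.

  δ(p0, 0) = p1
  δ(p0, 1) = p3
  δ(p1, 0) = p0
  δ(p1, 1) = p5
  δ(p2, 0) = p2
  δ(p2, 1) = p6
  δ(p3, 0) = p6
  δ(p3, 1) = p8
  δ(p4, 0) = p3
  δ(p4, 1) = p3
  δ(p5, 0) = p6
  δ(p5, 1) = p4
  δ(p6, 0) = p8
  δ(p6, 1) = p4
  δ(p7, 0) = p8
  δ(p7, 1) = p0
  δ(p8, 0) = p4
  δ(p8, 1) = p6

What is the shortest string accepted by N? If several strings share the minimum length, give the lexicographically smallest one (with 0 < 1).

A breadth-first search from p0 reaches an accepting state first via the path p0 → p1 → p5 → p4 on input 011.
No string of length < 3 is accepted (BFS exhausts all shorter strings without reaching an accepting state), and 011 is the lexicographically least accepting string of length 3.

011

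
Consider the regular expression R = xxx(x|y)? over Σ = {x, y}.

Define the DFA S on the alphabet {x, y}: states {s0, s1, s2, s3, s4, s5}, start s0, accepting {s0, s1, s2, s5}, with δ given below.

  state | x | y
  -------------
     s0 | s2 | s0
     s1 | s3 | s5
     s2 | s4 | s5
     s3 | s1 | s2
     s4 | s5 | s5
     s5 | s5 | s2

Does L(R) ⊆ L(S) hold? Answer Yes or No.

Converting the expression R to a DFA (subset construction, then merging equivalent states) gives the minimal DFA with states {r0, r1, r2, r3, r4, r5}, start state r0, accepting states {r4, r5} and transitions r0: x→r1, y→r2; r1: x→r3, y→r2; r2: x→r2, y→r2; r3: x→r4, y→r2; r4: x→r5, y→r5; r5: x→r2, y→r2.
Exploring the product automaton R × S from the start pair (r0, s0), following both machines on each input symbol, reaches 10 state pairs: (r0, s0), (r1, s2), (r2, s0), (r3, s4), (r2, s5), (r2, s2), (r4, s5), (r2, s4), (r5, s5), (r5, s2).
R accepts in {r4, r5} and S accepts in {s0, s1, s2, s5}. The reachable pairs whose R-component is accepting are (r4, s5), (r5, s5), (r5, s2); in each of them the S-component is accepting too, so the product for L(R) \ L(S) (R-component accepting, S-component rejecting) has no reachable accepting pair and the difference is empty.
Hence every string in L(R) is also in L(S).

Yes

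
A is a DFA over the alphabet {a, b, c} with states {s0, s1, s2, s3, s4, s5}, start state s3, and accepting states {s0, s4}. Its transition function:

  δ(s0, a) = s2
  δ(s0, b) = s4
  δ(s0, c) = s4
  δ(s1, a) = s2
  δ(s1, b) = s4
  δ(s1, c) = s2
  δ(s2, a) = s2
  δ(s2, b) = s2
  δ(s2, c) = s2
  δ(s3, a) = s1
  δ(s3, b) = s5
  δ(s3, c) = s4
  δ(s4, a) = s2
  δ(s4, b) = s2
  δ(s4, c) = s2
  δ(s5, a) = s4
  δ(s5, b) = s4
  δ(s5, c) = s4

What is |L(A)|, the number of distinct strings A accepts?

The useful subgraph on states {s1, s3, s4, s5} is acyclic, so L(A) is finite; the longest accepting path visits 3 useful states, giving maximum string length 2.
Counting accepting paths from s3 by length: 1 of length 1, 4 of length 2. Total 5.

5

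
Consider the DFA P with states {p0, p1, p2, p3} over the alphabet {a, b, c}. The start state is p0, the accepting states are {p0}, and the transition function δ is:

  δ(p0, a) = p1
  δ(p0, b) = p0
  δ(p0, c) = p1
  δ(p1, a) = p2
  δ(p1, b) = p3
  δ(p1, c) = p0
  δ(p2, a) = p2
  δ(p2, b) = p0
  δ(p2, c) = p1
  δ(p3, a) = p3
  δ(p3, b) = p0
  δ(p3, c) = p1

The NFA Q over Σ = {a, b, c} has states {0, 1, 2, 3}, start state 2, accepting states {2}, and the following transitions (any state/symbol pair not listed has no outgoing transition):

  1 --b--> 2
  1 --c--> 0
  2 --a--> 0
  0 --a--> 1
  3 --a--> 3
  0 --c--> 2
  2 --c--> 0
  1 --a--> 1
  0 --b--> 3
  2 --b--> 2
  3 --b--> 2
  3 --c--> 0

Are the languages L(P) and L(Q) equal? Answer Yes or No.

Exploring the product automaton P × Q from the start pair (p0, 2), following both machines on each input symbol, reaches 4 state pairs: (p0, 2), (p1, 0), (p2, 1), (p3, 3).
P accepts in {p0} and Q accepts in {2}. In every reachable pair the two components are either both accepting — (p0, 2) — or both non-accepting, so no string is accepted by exactly one of the machines: L(P) \ L(Q) and L(Q) \ L(P) are both empty.
Hence every string is accepted by P iff it is accepted by Q, and the two languages coincide.

Yes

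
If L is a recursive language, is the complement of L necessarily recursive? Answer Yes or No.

Run the decider for L and flip its answer; since the decider halts on every input, this decides the complement.
So the recursive languages are closed under complement.

Yes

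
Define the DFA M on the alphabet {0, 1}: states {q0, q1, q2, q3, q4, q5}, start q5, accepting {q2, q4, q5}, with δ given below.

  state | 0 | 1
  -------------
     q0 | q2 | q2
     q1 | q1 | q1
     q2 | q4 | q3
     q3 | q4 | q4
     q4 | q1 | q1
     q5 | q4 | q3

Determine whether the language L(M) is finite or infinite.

The useful states (reachable from q5 and able to reach an accepting state) are {q3, q4, q5}.
Restricted to these states the transition graph has no cycle, so every accepting path has bounded length and L is finite.

finite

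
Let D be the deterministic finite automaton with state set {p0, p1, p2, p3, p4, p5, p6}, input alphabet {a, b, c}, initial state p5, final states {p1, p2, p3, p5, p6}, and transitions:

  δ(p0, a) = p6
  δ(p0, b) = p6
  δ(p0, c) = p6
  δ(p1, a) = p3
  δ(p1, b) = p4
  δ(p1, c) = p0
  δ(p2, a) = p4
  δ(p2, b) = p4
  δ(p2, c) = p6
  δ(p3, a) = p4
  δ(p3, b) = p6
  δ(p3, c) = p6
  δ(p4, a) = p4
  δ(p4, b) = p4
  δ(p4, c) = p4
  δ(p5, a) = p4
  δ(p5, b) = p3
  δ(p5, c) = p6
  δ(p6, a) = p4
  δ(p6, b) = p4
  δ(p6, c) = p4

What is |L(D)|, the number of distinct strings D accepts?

The useful subgraph on states {p3, p5, p6} is acyclic, so L(D) is finite; the longest accepting path visits 3 useful states, giving maximum string length 2.
Counting accepting paths from p5 by length: 1 of length 0, 2 of length 1, 2 of length 2. Total 5.

5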